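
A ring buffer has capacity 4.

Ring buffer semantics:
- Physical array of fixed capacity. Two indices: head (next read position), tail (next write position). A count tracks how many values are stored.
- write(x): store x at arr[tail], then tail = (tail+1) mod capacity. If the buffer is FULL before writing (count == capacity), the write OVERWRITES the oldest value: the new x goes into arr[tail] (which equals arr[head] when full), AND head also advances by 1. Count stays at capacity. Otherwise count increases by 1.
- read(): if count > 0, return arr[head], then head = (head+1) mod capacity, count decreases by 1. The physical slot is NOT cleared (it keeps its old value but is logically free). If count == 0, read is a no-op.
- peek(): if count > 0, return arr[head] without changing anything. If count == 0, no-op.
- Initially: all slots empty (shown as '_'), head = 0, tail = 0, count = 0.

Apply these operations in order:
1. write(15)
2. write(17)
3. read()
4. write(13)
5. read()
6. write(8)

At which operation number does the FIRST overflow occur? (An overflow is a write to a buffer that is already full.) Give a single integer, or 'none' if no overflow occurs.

After op 1 (write(15)): arr=[15 _ _ _] head=0 tail=1 count=1
After op 2 (write(17)): arr=[15 17 _ _] head=0 tail=2 count=2
After op 3 (read()): arr=[15 17 _ _] head=1 tail=2 count=1
After op 4 (write(13)): arr=[15 17 13 _] head=1 tail=3 count=2
After op 5 (read()): arr=[15 17 13 _] head=2 tail=3 count=1
After op 6 (write(8)): arr=[15 17 13 8] head=2 tail=0 count=2

Answer: none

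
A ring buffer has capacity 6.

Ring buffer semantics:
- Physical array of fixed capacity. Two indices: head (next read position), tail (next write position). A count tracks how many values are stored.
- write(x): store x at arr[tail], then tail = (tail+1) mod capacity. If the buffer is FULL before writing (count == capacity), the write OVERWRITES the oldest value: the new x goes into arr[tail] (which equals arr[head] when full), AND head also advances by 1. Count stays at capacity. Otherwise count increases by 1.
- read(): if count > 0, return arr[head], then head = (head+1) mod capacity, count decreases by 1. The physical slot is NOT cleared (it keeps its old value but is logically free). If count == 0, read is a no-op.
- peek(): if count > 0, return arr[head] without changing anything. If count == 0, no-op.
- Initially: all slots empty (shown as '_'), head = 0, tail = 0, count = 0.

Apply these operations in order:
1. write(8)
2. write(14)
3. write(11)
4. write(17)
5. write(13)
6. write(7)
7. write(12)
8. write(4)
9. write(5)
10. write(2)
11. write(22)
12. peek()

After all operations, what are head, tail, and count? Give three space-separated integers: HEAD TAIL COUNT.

Answer: 5 5 6

Derivation:
After op 1 (write(8)): arr=[8 _ _ _ _ _] head=0 tail=1 count=1
After op 2 (write(14)): arr=[8 14 _ _ _ _] head=0 tail=2 count=2
After op 3 (write(11)): arr=[8 14 11 _ _ _] head=0 tail=3 count=3
After op 4 (write(17)): arr=[8 14 11 17 _ _] head=0 tail=4 count=4
After op 5 (write(13)): arr=[8 14 11 17 13 _] head=0 tail=5 count=5
After op 6 (write(7)): arr=[8 14 11 17 13 7] head=0 tail=0 count=6
After op 7 (write(12)): arr=[12 14 11 17 13 7] head=1 tail=1 count=6
After op 8 (write(4)): arr=[12 4 11 17 13 7] head=2 tail=2 count=6
After op 9 (write(5)): arr=[12 4 5 17 13 7] head=3 tail=3 count=6
After op 10 (write(2)): arr=[12 4 5 2 13 7] head=4 tail=4 count=6
After op 11 (write(22)): arr=[12 4 5 2 22 7] head=5 tail=5 count=6
After op 12 (peek()): arr=[12 4 5 2 22 7] head=5 tail=5 count=6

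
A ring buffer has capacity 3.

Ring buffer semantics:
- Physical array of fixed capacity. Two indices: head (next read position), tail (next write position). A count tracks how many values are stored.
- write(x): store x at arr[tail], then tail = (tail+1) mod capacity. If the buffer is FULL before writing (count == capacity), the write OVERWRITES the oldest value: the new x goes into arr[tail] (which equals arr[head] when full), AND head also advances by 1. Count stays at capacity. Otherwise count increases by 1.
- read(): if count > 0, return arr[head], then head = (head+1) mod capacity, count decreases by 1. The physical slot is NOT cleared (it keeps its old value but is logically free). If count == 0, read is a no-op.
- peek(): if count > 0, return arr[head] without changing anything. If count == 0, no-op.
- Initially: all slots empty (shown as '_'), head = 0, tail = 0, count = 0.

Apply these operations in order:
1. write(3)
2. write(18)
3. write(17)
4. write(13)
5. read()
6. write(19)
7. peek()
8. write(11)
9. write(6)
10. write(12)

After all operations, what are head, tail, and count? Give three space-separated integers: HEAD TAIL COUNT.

After op 1 (write(3)): arr=[3 _ _] head=0 tail=1 count=1
After op 2 (write(18)): arr=[3 18 _] head=0 tail=2 count=2
After op 3 (write(17)): arr=[3 18 17] head=0 tail=0 count=3
After op 4 (write(13)): arr=[13 18 17] head=1 tail=1 count=3
After op 5 (read()): arr=[13 18 17] head=2 tail=1 count=2
After op 6 (write(19)): arr=[13 19 17] head=2 tail=2 count=3
After op 7 (peek()): arr=[13 19 17] head=2 tail=2 count=3
After op 8 (write(11)): arr=[13 19 11] head=0 tail=0 count=3
After op 9 (write(6)): arr=[6 19 11] head=1 tail=1 count=3
After op 10 (write(12)): arr=[6 12 11] head=2 tail=2 count=3

Answer: 2 2 3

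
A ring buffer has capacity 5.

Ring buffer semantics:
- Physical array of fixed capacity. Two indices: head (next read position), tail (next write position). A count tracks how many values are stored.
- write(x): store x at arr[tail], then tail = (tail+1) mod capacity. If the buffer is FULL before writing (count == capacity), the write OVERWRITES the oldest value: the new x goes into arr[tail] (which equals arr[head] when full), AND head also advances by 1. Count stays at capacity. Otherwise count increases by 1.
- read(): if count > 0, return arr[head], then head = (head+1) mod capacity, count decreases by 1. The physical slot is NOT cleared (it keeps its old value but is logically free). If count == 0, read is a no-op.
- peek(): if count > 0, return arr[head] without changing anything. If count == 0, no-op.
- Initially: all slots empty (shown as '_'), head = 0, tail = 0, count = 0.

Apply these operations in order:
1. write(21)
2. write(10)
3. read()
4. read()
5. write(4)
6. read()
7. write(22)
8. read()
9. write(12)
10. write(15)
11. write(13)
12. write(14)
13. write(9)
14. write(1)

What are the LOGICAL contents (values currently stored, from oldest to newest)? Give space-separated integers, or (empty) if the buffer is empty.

After op 1 (write(21)): arr=[21 _ _ _ _] head=0 tail=1 count=1
After op 2 (write(10)): arr=[21 10 _ _ _] head=0 tail=2 count=2
After op 3 (read()): arr=[21 10 _ _ _] head=1 tail=2 count=1
After op 4 (read()): arr=[21 10 _ _ _] head=2 tail=2 count=0
After op 5 (write(4)): arr=[21 10 4 _ _] head=2 tail=3 count=1
After op 6 (read()): arr=[21 10 4 _ _] head=3 tail=3 count=0
After op 7 (write(22)): arr=[21 10 4 22 _] head=3 tail=4 count=1
After op 8 (read()): arr=[21 10 4 22 _] head=4 tail=4 count=0
After op 9 (write(12)): arr=[21 10 4 22 12] head=4 tail=0 count=1
After op 10 (write(15)): arr=[15 10 4 22 12] head=4 tail=1 count=2
After op 11 (write(13)): arr=[15 13 4 22 12] head=4 tail=2 count=3
After op 12 (write(14)): arr=[15 13 14 22 12] head=4 tail=3 count=4
After op 13 (write(9)): arr=[15 13 14 9 12] head=4 tail=4 count=5
After op 14 (write(1)): arr=[15 13 14 9 1] head=0 tail=0 count=5

Answer: 15 13 14 9 1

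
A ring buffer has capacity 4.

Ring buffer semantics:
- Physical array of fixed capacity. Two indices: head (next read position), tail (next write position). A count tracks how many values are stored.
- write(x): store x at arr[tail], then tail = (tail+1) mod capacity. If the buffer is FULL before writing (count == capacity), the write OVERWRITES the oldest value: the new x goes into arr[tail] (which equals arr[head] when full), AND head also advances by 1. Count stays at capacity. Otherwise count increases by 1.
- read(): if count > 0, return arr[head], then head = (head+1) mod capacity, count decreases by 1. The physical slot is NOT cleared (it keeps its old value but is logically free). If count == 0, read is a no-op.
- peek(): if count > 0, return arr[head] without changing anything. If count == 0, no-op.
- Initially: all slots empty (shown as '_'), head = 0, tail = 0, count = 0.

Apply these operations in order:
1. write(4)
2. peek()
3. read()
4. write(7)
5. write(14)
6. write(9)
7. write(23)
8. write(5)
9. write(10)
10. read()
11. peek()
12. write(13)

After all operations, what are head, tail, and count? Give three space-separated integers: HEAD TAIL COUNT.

Answer: 0 0 4

Derivation:
After op 1 (write(4)): arr=[4 _ _ _] head=0 tail=1 count=1
After op 2 (peek()): arr=[4 _ _ _] head=0 tail=1 count=1
After op 3 (read()): arr=[4 _ _ _] head=1 tail=1 count=0
After op 4 (write(7)): arr=[4 7 _ _] head=1 tail=2 count=1
After op 5 (write(14)): arr=[4 7 14 _] head=1 tail=3 count=2
After op 6 (write(9)): arr=[4 7 14 9] head=1 tail=0 count=3
After op 7 (write(23)): arr=[23 7 14 9] head=1 tail=1 count=4
After op 8 (write(5)): arr=[23 5 14 9] head=2 tail=2 count=4
After op 9 (write(10)): arr=[23 5 10 9] head=3 tail=3 count=4
After op 10 (read()): arr=[23 5 10 9] head=0 tail=3 count=3
After op 11 (peek()): arr=[23 5 10 9] head=0 tail=3 count=3
After op 12 (write(13)): arr=[23 5 10 13] head=0 tail=0 count=4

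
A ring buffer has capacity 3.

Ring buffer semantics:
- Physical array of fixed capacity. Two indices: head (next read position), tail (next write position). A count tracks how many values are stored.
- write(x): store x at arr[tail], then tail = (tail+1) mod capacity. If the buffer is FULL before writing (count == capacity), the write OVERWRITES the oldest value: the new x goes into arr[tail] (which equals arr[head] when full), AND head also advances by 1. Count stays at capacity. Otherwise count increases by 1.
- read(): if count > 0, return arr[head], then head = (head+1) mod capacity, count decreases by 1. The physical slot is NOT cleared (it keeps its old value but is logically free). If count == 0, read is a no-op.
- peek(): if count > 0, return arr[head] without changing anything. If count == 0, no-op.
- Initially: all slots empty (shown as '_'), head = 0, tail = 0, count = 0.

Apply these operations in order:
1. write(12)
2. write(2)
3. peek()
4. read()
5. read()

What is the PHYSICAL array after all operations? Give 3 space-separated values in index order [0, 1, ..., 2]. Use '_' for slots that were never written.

Answer: 12 2 _

Derivation:
After op 1 (write(12)): arr=[12 _ _] head=0 tail=1 count=1
After op 2 (write(2)): arr=[12 2 _] head=0 tail=2 count=2
After op 3 (peek()): arr=[12 2 _] head=0 tail=2 count=2
After op 4 (read()): arr=[12 2 _] head=1 tail=2 count=1
After op 5 (read()): arr=[12 2 _] head=2 tail=2 count=0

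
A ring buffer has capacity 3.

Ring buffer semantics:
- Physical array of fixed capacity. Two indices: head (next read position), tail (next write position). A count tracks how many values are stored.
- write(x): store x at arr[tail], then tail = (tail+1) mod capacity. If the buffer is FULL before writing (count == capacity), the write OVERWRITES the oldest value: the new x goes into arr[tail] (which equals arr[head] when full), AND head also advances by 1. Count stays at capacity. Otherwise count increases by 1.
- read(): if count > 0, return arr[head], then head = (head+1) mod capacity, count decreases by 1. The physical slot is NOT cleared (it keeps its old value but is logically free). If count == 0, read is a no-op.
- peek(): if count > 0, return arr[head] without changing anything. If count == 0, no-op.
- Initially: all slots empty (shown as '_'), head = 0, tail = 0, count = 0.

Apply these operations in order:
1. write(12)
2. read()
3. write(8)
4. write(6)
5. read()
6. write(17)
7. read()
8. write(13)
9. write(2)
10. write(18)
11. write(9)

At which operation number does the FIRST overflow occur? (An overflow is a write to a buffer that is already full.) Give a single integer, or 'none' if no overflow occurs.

Answer: 10

Derivation:
After op 1 (write(12)): arr=[12 _ _] head=0 tail=1 count=1
After op 2 (read()): arr=[12 _ _] head=1 tail=1 count=0
After op 3 (write(8)): arr=[12 8 _] head=1 tail=2 count=1
After op 4 (write(6)): arr=[12 8 6] head=1 tail=0 count=2
After op 5 (read()): arr=[12 8 6] head=2 tail=0 count=1
After op 6 (write(17)): arr=[17 8 6] head=2 tail=1 count=2
After op 7 (read()): arr=[17 8 6] head=0 tail=1 count=1
After op 8 (write(13)): arr=[17 13 6] head=0 tail=2 count=2
After op 9 (write(2)): arr=[17 13 2] head=0 tail=0 count=3
After op 10 (write(18)): arr=[18 13 2] head=1 tail=1 count=3
After op 11 (write(9)): arr=[18 9 2] head=2 tail=2 count=3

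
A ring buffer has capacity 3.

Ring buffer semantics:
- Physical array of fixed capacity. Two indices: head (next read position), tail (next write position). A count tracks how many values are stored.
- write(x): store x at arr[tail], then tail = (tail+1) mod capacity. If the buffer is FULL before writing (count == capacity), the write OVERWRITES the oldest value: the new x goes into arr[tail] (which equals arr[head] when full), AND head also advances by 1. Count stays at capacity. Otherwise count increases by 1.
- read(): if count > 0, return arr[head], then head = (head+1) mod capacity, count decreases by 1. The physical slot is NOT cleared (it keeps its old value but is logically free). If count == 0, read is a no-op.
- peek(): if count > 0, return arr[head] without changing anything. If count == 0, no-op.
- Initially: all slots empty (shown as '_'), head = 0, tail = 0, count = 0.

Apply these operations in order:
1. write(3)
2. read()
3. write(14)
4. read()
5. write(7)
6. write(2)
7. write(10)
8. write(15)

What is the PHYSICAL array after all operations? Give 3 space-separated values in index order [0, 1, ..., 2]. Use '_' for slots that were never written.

After op 1 (write(3)): arr=[3 _ _] head=0 tail=1 count=1
After op 2 (read()): arr=[3 _ _] head=1 tail=1 count=0
After op 3 (write(14)): arr=[3 14 _] head=1 tail=2 count=1
After op 4 (read()): arr=[3 14 _] head=2 tail=2 count=0
After op 5 (write(7)): arr=[3 14 7] head=2 tail=0 count=1
After op 6 (write(2)): arr=[2 14 7] head=2 tail=1 count=2
After op 7 (write(10)): arr=[2 10 7] head=2 tail=2 count=3
After op 8 (write(15)): arr=[2 10 15] head=0 tail=0 count=3

Answer: 2 10 15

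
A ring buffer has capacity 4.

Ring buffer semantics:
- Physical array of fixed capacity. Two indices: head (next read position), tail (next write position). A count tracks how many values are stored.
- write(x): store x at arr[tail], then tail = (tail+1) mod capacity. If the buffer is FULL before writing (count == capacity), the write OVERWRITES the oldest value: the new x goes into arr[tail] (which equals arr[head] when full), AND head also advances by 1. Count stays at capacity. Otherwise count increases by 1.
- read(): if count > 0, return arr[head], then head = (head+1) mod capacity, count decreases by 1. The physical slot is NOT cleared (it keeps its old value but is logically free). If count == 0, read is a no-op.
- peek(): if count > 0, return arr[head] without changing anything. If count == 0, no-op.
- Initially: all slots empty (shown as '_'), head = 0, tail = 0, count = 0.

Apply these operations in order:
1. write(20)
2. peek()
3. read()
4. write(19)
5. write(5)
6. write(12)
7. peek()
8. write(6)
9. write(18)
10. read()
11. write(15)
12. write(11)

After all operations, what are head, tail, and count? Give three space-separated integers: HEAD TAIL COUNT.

Answer: 0 0 4

Derivation:
After op 1 (write(20)): arr=[20 _ _ _] head=0 tail=1 count=1
After op 2 (peek()): arr=[20 _ _ _] head=0 tail=1 count=1
After op 3 (read()): arr=[20 _ _ _] head=1 tail=1 count=0
After op 4 (write(19)): arr=[20 19 _ _] head=1 tail=2 count=1
After op 5 (write(5)): arr=[20 19 5 _] head=1 tail=3 count=2
After op 6 (write(12)): arr=[20 19 5 12] head=1 tail=0 count=3
After op 7 (peek()): arr=[20 19 5 12] head=1 tail=0 count=3
After op 8 (write(6)): arr=[6 19 5 12] head=1 tail=1 count=4
After op 9 (write(18)): arr=[6 18 5 12] head=2 tail=2 count=4
After op 10 (read()): arr=[6 18 5 12] head=3 tail=2 count=3
After op 11 (write(15)): arr=[6 18 15 12] head=3 tail=3 count=4
After op 12 (write(11)): arr=[6 18 15 11] head=0 tail=0 count=4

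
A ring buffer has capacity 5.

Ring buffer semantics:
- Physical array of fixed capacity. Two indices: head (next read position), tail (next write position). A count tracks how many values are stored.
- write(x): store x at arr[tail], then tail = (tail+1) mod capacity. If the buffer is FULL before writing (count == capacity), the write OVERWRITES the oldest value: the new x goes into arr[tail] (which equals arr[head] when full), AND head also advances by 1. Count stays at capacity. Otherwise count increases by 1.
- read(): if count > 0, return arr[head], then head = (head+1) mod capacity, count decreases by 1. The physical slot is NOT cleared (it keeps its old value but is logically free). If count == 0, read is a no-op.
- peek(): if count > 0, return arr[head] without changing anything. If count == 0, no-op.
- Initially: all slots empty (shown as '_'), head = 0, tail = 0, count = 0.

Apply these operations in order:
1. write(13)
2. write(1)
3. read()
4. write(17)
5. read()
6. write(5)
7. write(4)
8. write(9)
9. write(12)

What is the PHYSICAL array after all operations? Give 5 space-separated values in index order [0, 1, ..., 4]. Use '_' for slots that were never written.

Answer: 9 12 17 5 4

Derivation:
After op 1 (write(13)): arr=[13 _ _ _ _] head=0 tail=1 count=1
After op 2 (write(1)): arr=[13 1 _ _ _] head=0 tail=2 count=2
After op 3 (read()): arr=[13 1 _ _ _] head=1 tail=2 count=1
After op 4 (write(17)): arr=[13 1 17 _ _] head=1 tail=3 count=2
After op 5 (read()): arr=[13 1 17 _ _] head=2 tail=3 count=1
After op 6 (write(5)): arr=[13 1 17 5 _] head=2 tail=4 count=2
After op 7 (write(4)): arr=[13 1 17 5 4] head=2 tail=0 count=3
After op 8 (write(9)): arr=[9 1 17 5 4] head=2 tail=1 count=4
After op 9 (write(12)): arr=[9 12 17 5 4] head=2 tail=2 count=5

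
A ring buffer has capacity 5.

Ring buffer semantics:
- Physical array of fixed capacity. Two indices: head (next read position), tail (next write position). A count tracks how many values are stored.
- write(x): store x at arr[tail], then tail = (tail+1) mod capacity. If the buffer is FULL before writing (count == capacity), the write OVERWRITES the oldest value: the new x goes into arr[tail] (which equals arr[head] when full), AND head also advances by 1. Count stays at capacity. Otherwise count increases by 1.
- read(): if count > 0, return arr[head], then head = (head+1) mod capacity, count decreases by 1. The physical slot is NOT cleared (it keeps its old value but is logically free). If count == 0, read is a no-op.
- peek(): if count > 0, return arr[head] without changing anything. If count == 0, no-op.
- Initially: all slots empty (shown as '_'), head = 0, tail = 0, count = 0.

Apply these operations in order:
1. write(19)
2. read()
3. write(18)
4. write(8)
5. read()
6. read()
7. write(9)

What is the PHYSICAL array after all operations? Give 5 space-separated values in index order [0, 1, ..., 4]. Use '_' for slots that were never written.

After op 1 (write(19)): arr=[19 _ _ _ _] head=0 tail=1 count=1
After op 2 (read()): arr=[19 _ _ _ _] head=1 tail=1 count=0
After op 3 (write(18)): arr=[19 18 _ _ _] head=1 tail=2 count=1
After op 4 (write(8)): arr=[19 18 8 _ _] head=1 tail=3 count=2
After op 5 (read()): arr=[19 18 8 _ _] head=2 tail=3 count=1
After op 6 (read()): arr=[19 18 8 _ _] head=3 tail=3 count=0
After op 7 (write(9)): arr=[19 18 8 9 _] head=3 tail=4 count=1

Answer: 19 18 8 9 _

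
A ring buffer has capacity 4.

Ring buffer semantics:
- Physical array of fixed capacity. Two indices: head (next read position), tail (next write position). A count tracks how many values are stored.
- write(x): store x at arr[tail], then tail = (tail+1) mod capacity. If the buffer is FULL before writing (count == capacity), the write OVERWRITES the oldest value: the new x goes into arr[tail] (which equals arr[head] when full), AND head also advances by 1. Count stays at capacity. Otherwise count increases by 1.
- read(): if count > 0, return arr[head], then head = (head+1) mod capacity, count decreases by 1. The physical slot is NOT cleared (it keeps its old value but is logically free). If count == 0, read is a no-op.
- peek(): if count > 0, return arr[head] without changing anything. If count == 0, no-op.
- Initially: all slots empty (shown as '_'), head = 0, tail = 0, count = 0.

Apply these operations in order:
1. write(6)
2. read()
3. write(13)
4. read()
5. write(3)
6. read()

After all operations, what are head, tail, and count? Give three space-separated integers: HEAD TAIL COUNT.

After op 1 (write(6)): arr=[6 _ _ _] head=0 tail=1 count=1
After op 2 (read()): arr=[6 _ _ _] head=1 tail=1 count=0
After op 3 (write(13)): arr=[6 13 _ _] head=1 tail=2 count=1
After op 4 (read()): arr=[6 13 _ _] head=2 tail=2 count=0
After op 5 (write(3)): arr=[6 13 3 _] head=2 tail=3 count=1
After op 6 (read()): arr=[6 13 3 _] head=3 tail=3 count=0

Answer: 3 3 0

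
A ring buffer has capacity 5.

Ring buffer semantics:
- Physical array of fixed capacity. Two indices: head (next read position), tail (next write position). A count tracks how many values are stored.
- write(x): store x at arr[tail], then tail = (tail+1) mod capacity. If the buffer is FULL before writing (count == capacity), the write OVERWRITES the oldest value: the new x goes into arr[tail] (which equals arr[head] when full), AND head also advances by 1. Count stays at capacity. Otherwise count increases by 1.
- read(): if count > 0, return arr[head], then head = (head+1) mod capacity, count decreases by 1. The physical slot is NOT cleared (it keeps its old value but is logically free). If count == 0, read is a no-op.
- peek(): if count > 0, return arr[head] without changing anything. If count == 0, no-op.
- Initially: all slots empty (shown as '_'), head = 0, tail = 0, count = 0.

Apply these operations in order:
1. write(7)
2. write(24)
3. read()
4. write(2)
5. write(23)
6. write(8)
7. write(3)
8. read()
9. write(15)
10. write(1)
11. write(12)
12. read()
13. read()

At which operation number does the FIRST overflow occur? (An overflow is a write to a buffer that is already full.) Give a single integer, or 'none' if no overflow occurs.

Answer: 10

Derivation:
After op 1 (write(7)): arr=[7 _ _ _ _] head=0 tail=1 count=1
After op 2 (write(24)): arr=[7 24 _ _ _] head=0 tail=2 count=2
After op 3 (read()): arr=[7 24 _ _ _] head=1 tail=2 count=1
After op 4 (write(2)): arr=[7 24 2 _ _] head=1 tail=3 count=2
After op 5 (write(23)): arr=[7 24 2 23 _] head=1 tail=4 count=3
After op 6 (write(8)): arr=[7 24 2 23 8] head=1 tail=0 count=4
After op 7 (write(3)): arr=[3 24 2 23 8] head=1 tail=1 count=5
After op 8 (read()): arr=[3 24 2 23 8] head=2 tail=1 count=4
After op 9 (write(15)): arr=[3 15 2 23 8] head=2 tail=2 count=5
After op 10 (write(1)): arr=[3 15 1 23 8] head=3 tail=3 count=5
After op 11 (write(12)): arr=[3 15 1 12 8] head=4 tail=4 count=5
After op 12 (read()): arr=[3 15 1 12 8] head=0 tail=4 count=4
After op 13 (read()): arr=[3 15 1 12 8] head=1 tail=4 count=3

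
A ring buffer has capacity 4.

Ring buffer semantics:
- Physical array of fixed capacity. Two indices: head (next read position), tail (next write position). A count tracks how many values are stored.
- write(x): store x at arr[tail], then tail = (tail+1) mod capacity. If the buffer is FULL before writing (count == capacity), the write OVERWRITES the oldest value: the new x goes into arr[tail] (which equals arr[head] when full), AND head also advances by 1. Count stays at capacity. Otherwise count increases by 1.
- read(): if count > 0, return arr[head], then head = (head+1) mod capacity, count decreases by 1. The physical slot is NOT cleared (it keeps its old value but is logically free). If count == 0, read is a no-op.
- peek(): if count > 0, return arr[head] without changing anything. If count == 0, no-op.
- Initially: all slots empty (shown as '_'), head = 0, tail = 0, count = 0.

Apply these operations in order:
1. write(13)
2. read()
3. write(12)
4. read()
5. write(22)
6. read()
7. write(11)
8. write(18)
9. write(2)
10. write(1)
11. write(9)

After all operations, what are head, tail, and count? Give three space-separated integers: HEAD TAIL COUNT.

After op 1 (write(13)): arr=[13 _ _ _] head=0 tail=1 count=1
After op 2 (read()): arr=[13 _ _ _] head=1 tail=1 count=0
After op 3 (write(12)): arr=[13 12 _ _] head=1 tail=2 count=1
After op 4 (read()): arr=[13 12 _ _] head=2 tail=2 count=0
After op 5 (write(22)): arr=[13 12 22 _] head=2 tail=3 count=1
After op 6 (read()): arr=[13 12 22 _] head=3 tail=3 count=0
After op 7 (write(11)): arr=[13 12 22 11] head=3 tail=0 count=1
After op 8 (write(18)): arr=[18 12 22 11] head=3 tail=1 count=2
After op 9 (write(2)): arr=[18 2 22 11] head=3 tail=2 count=3
After op 10 (write(1)): arr=[18 2 1 11] head=3 tail=3 count=4
After op 11 (write(9)): arr=[18 2 1 9] head=0 tail=0 count=4

Answer: 0 0 4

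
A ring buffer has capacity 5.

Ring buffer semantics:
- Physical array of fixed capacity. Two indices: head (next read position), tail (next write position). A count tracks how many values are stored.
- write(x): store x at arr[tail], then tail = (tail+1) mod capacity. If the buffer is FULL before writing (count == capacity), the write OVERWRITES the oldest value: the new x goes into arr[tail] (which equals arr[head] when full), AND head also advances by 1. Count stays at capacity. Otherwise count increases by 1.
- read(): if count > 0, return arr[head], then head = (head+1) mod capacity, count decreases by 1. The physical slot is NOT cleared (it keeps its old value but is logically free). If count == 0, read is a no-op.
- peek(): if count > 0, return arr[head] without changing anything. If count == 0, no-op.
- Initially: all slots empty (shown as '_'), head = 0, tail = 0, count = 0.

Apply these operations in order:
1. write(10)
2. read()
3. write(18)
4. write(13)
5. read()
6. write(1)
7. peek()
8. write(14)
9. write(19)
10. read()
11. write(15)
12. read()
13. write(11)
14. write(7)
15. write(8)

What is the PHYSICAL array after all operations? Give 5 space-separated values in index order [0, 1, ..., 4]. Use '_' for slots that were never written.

Answer: 19 15 11 7 8

Derivation:
After op 1 (write(10)): arr=[10 _ _ _ _] head=0 tail=1 count=1
After op 2 (read()): arr=[10 _ _ _ _] head=1 tail=1 count=0
After op 3 (write(18)): arr=[10 18 _ _ _] head=1 tail=2 count=1
After op 4 (write(13)): arr=[10 18 13 _ _] head=1 tail=3 count=2
After op 5 (read()): arr=[10 18 13 _ _] head=2 tail=3 count=1
After op 6 (write(1)): arr=[10 18 13 1 _] head=2 tail=4 count=2
After op 7 (peek()): arr=[10 18 13 1 _] head=2 tail=4 count=2
After op 8 (write(14)): arr=[10 18 13 1 14] head=2 tail=0 count=3
After op 9 (write(19)): arr=[19 18 13 1 14] head=2 tail=1 count=4
After op 10 (read()): arr=[19 18 13 1 14] head=3 tail=1 count=3
After op 11 (write(15)): arr=[19 15 13 1 14] head=3 tail=2 count=4
After op 12 (read()): arr=[19 15 13 1 14] head=4 tail=2 count=3
After op 13 (write(11)): arr=[19 15 11 1 14] head=4 tail=3 count=4
After op 14 (write(7)): arr=[19 15 11 7 14] head=4 tail=4 count=5
After op 15 (write(8)): arr=[19 15 11 7 8] head=0 tail=0 count=5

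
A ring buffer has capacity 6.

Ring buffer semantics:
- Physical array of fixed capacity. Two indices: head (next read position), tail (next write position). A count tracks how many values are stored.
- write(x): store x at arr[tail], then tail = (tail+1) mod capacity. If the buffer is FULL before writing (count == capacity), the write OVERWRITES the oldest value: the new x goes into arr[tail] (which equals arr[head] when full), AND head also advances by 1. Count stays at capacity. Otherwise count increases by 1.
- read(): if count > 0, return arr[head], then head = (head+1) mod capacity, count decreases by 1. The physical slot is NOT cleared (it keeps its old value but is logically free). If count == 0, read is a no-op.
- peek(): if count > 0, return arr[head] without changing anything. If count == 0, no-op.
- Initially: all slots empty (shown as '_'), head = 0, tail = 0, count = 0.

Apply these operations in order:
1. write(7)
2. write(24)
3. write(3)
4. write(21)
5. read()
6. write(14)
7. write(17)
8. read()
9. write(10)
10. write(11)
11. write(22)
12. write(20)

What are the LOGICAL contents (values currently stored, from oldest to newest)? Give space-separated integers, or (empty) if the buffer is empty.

Answer: 14 17 10 11 22 20

Derivation:
After op 1 (write(7)): arr=[7 _ _ _ _ _] head=0 tail=1 count=1
After op 2 (write(24)): arr=[7 24 _ _ _ _] head=0 tail=2 count=2
After op 3 (write(3)): arr=[7 24 3 _ _ _] head=0 tail=3 count=3
After op 4 (write(21)): arr=[7 24 3 21 _ _] head=0 tail=4 count=4
After op 5 (read()): arr=[7 24 3 21 _ _] head=1 tail=4 count=3
After op 6 (write(14)): arr=[7 24 3 21 14 _] head=1 tail=5 count=4
After op 7 (write(17)): arr=[7 24 3 21 14 17] head=1 tail=0 count=5
After op 8 (read()): arr=[7 24 3 21 14 17] head=2 tail=0 count=4
After op 9 (write(10)): arr=[10 24 3 21 14 17] head=2 tail=1 count=5
After op 10 (write(11)): arr=[10 11 3 21 14 17] head=2 tail=2 count=6
After op 11 (write(22)): arr=[10 11 22 21 14 17] head=3 tail=3 count=6
After op 12 (write(20)): arr=[10 11 22 20 14 17] head=4 tail=4 count=6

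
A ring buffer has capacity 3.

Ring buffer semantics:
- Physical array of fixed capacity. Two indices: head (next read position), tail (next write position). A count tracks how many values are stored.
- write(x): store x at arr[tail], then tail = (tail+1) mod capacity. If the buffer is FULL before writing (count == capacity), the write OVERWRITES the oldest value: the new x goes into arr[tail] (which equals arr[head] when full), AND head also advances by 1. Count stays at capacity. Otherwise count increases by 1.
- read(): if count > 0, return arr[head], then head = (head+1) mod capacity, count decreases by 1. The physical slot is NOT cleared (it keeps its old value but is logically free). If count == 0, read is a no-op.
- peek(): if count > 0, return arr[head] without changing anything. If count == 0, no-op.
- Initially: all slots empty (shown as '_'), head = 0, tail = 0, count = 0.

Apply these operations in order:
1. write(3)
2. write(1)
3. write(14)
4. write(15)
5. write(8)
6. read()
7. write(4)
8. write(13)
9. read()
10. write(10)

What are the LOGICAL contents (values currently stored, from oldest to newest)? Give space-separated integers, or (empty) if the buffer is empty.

After op 1 (write(3)): arr=[3 _ _] head=0 tail=1 count=1
After op 2 (write(1)): arr=[3 1 _] head=0 tail=2 count=2
After op 3 (write(14)): arr=[3 1 14] head=0 tail=0 count=3
After op 4 (write(15)): arr=[15 1 14] head=1 tail=1 count=3
After op 5 (write(8)): arr=[15 8 14] head=2 tail=2 count=3
After op 6 (read()): arr=[15 8 14] head=0 tail=2 count=2
After op 7 (write(4)): arr=[15 8 4] head=0 tail=0 count=3
After op 8 (write(13)): arr=[13 8 4] head=1 tail=1 count=3
After op 9 (read()): arr=[13 8 4] head=2 tail=1 count=2
After op 10 (write(10)): arr=[13 10 4] head=2 tail=2 count=3

Answer: 4 13 10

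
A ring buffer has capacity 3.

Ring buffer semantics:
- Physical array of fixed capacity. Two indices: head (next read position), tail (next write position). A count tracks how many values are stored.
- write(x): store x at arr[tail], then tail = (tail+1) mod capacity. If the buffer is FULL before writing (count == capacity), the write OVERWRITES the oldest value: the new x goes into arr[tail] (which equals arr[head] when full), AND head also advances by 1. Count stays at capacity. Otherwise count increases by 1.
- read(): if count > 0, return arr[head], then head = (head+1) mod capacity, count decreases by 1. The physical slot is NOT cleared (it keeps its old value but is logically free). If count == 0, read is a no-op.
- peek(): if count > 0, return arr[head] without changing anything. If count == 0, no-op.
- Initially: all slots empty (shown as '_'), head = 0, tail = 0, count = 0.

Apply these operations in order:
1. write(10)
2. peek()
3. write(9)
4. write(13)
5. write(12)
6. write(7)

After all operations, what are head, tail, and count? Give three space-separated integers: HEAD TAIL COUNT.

Answer: 2 2 3

Derivation:
After op 1 (write(10)): arr=[10 _ _] head=0 tail=1 count=1
After op 2 (peek()): arr=[10 _ _] head=0 tail=1 count=1
After op 3 (write(9)): arr=[10 9 _] head=0 tail=2 count=2
After op 4 (write(13)): arr=[10 9 13] head=0 tail=0 count=3
After op 5 (write(12)): arr=[12 9 13] head=1 tail=1 count=3
After op 6 (write(7)): arr=[12 7 13] head=2 tail=2 count=3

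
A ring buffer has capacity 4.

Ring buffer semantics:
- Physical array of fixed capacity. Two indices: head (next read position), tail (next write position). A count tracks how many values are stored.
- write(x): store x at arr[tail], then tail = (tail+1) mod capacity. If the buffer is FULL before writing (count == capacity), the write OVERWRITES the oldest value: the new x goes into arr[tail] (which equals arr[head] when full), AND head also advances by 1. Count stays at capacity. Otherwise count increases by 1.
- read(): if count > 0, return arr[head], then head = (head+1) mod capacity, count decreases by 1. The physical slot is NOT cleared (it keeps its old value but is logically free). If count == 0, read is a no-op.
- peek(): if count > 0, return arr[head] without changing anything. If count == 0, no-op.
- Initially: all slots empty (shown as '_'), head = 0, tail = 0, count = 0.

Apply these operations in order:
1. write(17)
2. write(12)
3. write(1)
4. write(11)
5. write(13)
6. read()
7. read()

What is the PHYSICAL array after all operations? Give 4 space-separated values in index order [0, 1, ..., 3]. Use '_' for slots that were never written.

After op 1 (write(17)): arr=[17 _ _ _] head=0 tail=1 count=1
After op 2 (write(12)): arr=[17 12 _ _] head=0 tail=2 count=2
After op 3 (write(1)): arr=[17 12 1 _] head=0 tail=3 count=3
After op 4 (write(11)): arr=[17 12 1 11] head=0 tail=0 count=4
After op 5 (write(13)): arr=[13 12 1 11] head=1 tail=1 count=4
After op 6 (read()): arr=[13 12 1 11] head=2 tail=1 count=3
After op 7 (read()): arr=[13 12 1 11] head=3 tail=1 count=2

Answer: 13 12 1 11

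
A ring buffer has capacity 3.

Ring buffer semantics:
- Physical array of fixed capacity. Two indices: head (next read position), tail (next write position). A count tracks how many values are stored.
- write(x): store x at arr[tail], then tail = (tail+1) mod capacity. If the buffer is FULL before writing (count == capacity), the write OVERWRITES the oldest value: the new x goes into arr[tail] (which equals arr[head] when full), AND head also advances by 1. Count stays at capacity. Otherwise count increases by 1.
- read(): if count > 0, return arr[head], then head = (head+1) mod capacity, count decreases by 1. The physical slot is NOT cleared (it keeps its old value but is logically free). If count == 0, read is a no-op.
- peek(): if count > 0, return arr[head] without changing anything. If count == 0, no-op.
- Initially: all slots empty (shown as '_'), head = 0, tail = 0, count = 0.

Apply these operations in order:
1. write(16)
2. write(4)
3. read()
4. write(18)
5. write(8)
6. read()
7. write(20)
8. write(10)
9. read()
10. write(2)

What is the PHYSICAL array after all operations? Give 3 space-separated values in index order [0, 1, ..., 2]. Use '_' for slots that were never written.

Answer: 2 20 10

Derivation:
After op 1 (write(16)): arr=[16 _ _] head=0 tail=1 count=1
After op 2 (write(4)): arr=[16 4 _] head=0 tail=2 count=2
After op 3 (read()): arr=[16 4 _] head=1 tail=2 count=1
After op 4 (write(18)): arr=[16 4 18] head=1 tail=0 count=2
After op 5 (write(8)): arr=[8 4 18] head=1 tail=1 count=3
After op 6 (read()): arr=[8 4 18] head=2 tail=1 count=2
After op 7 (write(20)): arr=[8 20 18] head=2 tail=2 count=3
After op 8 (write(10)): arr=[8 20 10] head=0 tail=0 count=3
After op 9 (read()): arr=[8 20 10] head=1 tail=0 count=2
After op 10 (write(2)): arr=[2 20 10] head=1 tail=1 count=3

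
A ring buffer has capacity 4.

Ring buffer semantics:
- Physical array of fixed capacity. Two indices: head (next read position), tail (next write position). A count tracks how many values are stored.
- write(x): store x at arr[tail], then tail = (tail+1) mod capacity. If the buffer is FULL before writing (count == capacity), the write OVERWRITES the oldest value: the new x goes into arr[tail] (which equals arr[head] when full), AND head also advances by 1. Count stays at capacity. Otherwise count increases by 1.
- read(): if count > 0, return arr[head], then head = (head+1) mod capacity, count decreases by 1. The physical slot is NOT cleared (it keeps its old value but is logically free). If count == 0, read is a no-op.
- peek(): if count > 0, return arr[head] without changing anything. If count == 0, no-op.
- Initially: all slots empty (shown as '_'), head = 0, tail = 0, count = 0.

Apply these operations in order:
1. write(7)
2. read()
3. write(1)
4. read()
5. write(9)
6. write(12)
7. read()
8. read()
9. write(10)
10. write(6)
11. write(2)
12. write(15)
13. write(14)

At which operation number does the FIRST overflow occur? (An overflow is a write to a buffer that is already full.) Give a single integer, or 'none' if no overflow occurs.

Answer: 13

Derivation:
After op 1 (write(7)): arr=[7 _ _ _] head=0 tail=1 count=1
After op 2 (read()): arr=[7 _ _ _] head=1 tail=1 count=0
After op 3 (write(1)): arr=[7 1 _ _] head=1 tail=2 count=1
After op 4 (read()): arr=[7 1 _ _] head=2 tail=2 count=0
After op 5 (write(9)): arr=[7 1 9 _] head=2 tail=3 count=1
After op 6 (write(12)): arr=[7 1 9 12] head=2 tail=0 count=2
After op 7 (read()): arr=[7 1 9 12] head=3 tail=0 count=1
After op 8 (read()): arr=[7 1 9 12] head=0 tail=0 count=0
After op 9 (write(10)): arr=[10 1 9 12] head=0 tail=1 count=1
After op 10 (write(6)): arr=[10 6 9 12] head=0 tail=2 count=2
After op 11 (write(2)): arr=[10 6 2 12] head=0 tail=3 count=3
After op 12 (write(15)): arr=[10 6 2 15] head=0 tail=0 count=4
After op 13 (write(14)): arr=[14 6 2 15] head=1 tail=1 count=4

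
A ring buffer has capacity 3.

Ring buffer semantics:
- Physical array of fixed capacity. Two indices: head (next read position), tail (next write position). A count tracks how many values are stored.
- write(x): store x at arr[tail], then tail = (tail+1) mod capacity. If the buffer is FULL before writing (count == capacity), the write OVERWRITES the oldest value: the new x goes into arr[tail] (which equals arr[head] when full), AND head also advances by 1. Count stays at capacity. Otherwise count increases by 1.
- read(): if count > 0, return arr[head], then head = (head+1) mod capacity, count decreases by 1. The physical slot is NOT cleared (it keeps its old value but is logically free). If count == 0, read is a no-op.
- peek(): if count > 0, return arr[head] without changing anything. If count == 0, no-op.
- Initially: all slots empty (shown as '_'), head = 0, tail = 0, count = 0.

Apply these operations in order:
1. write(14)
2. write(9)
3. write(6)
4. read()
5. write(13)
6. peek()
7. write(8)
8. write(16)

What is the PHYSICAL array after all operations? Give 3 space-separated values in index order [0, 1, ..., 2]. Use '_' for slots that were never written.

Answer: 13 8 16

Derivation:
After op 1 (write(14)): arr=[14 _ _] head=0 tail=1 count=1
After op 2 (write(9)): arr=[14 9 _] head=0 tail=2 count=2
After op 3 (write(6)): arr=[14 9 6] head=0 tail=0 count=3
After op 4 (read()): arr=[14 9 6] head=1 tail=0 count=2
After op 5 (write(13)): arr=[13 9 6] head=1 tail=1 count=3
After op 6 (peek()): arr=[13 9 6] head=1 tail=1 count=3
After op 7 (write(8)): arr=[13 8 6] head=2 tail=2 count=3
After op 8 (write(16)): arr=[13 8 16] head=0 tail=0 count=3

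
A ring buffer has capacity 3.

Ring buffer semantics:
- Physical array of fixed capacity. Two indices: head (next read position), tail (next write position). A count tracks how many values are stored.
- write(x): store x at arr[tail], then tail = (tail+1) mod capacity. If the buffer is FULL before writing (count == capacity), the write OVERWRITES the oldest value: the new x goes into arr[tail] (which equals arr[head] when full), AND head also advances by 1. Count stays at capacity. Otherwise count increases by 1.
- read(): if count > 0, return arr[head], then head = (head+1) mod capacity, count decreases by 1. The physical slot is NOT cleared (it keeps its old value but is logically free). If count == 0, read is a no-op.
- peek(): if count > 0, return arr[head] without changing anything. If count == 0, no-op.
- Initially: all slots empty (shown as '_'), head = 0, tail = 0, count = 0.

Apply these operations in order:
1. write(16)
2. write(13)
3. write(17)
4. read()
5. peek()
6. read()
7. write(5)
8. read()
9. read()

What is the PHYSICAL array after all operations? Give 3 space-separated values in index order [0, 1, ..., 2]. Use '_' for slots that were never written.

Answer: 5 13 17

Derivation:
After op 1 (write(16)): arr=[16 _ _] head=0 tail=1 count=1
After op 2 (write(13)): arr=[16 13 _] head=0 tail=2 count=2
After op 3 (write(17)): arr=[16 13 17] head=0 tail=0 count=3
After op 4 (read()): arr=[16 13 17] head=1 tail=0 count=2
After op 5 (peek()): arr=[16 13 17] head=1 tail=0 count=2
After op 6 (read()): arr=[16 13 17] head=2 tail=0 count=1
After op 7 (write(5)): arr=[5 13 17] head=2 tail=1 count=2
After op 8 (read()): arr=[5 13 17] head=0 tail=1 count=1
After op 9 (read()): arr=[5 13 17] head=1 tail=1 count=0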